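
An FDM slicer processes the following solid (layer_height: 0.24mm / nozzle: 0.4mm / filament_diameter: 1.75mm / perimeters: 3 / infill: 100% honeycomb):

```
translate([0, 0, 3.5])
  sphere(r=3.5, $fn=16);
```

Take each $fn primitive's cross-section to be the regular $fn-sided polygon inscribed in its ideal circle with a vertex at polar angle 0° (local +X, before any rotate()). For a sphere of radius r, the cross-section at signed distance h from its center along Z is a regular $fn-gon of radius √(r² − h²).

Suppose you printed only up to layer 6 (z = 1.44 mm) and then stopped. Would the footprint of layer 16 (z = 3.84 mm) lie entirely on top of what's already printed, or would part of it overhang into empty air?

Compare the two slices. At z = 1.44: the r=3.5 sphere slices to a regular 16-gon of circumradius 2.830 (√(r²−h²) with h=2.06 from center) (area = (16/2)·2.830²·sin(360°/16) = 24.51 mm²). At z = 3.84: the r=3.5 sphere contributes a regular 16-gon of circumradius √(3.5²−0.34²) = 3.483 (area = (16/2)·3.483²·sin(360°/16) = 37.15 mm²). Checking containment: at z = 3.84 the cross-section extends beyond the z = 1.44 cross-section by about 12.64 mm².

part overhangs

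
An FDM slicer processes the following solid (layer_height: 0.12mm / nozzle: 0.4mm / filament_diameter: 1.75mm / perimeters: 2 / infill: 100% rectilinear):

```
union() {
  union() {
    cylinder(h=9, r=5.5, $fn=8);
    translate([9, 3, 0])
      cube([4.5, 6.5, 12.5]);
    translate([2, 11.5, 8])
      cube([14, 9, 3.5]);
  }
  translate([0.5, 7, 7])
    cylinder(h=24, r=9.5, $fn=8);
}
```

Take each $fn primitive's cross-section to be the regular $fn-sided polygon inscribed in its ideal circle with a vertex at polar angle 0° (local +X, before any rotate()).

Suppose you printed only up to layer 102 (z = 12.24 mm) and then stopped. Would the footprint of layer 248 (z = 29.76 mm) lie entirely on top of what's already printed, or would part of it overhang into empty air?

Compare the two slices. At z = 12.24: the cylinder is not intersected at this z (z outside [0, 9]); the 4.5×6.5 cube at (9, 3) contributes its full rectangle (area 29.25 mm²); the cube at (2, 11.5) is absent (z outside [8, 11.5]); Taking the union: only the 4.5×6.5 cube at (9, 3) is present, so the union is just that shape — area = 29.25 mm²; the r=9.5 cylinder at (0.5, 7) contributes a regular 8-gon of circumradius 9.5 (area = (8/2)·9.500²·sin(360°/8) = 255.27 mm²); Merging all regions: the regions partially overlap — summed areas 284.52 mm² minus the doubly-counted overlap 2.41 mm² gives 282.10 mm² — area = 282.10 mm². At z = 29.76: the cylinder does not reach this height (z outside [0, 9]); the cube at (9, 3) does not reach this height (z outside [0, 12.5]); the cube at (2, 11.5) is absent (z outside [8, 11.5]); Taking the union: nothing is present at this height; the cylinder at (0.5, 7): section is a regular 8-gon, circumradius r=9.5 (area = (8/2)·9.500²·sin(360°/8) = 255.27 mm²); Taking the union: only the r=9.5 cylinder at (0.5, 7) is present, so the union is just that shape — area = 255.27 mm². Checking containment: the cross-section at z = 29.76 is a subset of the cross-section at z = 12.24.

entirely on top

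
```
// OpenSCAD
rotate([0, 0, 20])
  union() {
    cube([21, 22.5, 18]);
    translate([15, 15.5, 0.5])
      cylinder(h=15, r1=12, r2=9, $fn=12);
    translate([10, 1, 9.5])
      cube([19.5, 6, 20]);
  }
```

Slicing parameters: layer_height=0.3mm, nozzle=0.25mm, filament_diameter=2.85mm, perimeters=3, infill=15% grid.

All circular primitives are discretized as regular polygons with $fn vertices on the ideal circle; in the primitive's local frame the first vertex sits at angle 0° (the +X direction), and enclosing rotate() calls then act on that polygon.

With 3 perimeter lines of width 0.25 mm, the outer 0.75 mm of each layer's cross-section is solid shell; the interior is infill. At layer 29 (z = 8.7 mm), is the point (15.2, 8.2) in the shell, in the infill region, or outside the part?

At z = 8.7 mm: the cube (footprint 21×22.5) is included at this height; the cone at (15, 15.5) (r1=12→r2=9) has section circumradius 10.360 here — a regular 12-gon; the cube at (10, 1) is not intersected at this z (z outside [9.5, 29.5]); Taking the union: the regions partially overlap (shared area 244.33 mm²), so overlapping operands fuse into one piece — 1 connected region; (rotated 20° about Z; rotation is an isometry so areas/perimeters/island counts are preserved). Overall, the cross-section is a single solid region. Undo the 20° rotation: the query point maps to (17.088, 2.507) in the un-rotated model frame. The nearest boundary edge runs (21.00, 0.00)→(0.00, 0.00); distance from the point to it = 2.51 mm. The point is inside the cross-section and 2.51 mm from the nearest boundary — more than the 0.75 mm shell width (3 × 0.25), so it's in the infill interior.

infill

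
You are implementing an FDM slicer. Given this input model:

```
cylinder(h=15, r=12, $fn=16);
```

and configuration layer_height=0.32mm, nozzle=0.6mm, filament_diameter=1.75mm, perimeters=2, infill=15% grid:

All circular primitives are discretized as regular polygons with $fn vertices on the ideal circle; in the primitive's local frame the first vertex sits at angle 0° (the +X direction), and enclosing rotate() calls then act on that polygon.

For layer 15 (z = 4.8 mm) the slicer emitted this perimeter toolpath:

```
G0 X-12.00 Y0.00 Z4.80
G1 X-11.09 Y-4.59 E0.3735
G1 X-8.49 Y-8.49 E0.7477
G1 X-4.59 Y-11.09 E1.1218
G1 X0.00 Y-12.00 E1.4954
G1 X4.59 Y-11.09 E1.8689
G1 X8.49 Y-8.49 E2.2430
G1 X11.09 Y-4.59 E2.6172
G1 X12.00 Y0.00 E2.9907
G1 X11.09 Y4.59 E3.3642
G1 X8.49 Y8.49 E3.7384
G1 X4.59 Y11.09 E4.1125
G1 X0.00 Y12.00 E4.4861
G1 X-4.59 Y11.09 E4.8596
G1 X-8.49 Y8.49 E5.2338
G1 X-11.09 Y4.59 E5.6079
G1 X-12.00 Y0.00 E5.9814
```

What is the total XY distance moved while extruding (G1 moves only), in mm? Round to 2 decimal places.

74.93 mm

Sum the Euclidean lengths of each G1 segment: total = 74.93 mm.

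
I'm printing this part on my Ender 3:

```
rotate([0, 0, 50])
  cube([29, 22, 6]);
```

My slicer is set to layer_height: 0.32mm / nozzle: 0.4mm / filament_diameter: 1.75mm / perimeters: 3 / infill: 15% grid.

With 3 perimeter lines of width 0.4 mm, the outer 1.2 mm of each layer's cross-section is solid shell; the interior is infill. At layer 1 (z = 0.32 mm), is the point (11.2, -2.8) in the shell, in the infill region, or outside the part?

outside

At z = 0.32 mm: the cube (footprint 29×22) is included at this height; (rotated 50° about Z; rotation is an isometry so areas/perimeters/island counts are preserved). Overall, the cross-section is a single solid region. Undo the 50° rotation: the query point maps to (5.054, -10.380) in the un-rotated model frame. The nearest boundary edge runs (0.00, 0.00)→(29.00, 0.00); distance from the point to it = 10.38 mm. The point is not inside any of the regions above, so it lies outside the cross-section (10.38 mm from the nearest boundary).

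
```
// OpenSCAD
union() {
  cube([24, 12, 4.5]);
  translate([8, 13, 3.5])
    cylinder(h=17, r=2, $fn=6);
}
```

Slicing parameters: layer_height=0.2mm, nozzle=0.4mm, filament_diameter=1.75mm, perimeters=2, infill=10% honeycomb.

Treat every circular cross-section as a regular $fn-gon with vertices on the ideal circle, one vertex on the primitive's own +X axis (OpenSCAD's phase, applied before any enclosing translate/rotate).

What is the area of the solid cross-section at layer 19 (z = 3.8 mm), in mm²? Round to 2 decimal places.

296.62 mm²

At z = 3.8 mm: the cube (footprint 24×12) is included at this height (area 288.00 mm²); the r=2 cylinder at (8, 13) contributes a regular 6-gon of circumradius 2 (area = (6/2)·2.000²·sin(360°/6) = 10.39 mm²); Taking the union: the regions partially overlap — summed areas 298.39 mm² minus the doubly-counted overlap 1.77 mm² gives 296.62 mm² — area = 296.62 mm². Overall, the cross-section is a single solid region. Net area = 296.62 mm².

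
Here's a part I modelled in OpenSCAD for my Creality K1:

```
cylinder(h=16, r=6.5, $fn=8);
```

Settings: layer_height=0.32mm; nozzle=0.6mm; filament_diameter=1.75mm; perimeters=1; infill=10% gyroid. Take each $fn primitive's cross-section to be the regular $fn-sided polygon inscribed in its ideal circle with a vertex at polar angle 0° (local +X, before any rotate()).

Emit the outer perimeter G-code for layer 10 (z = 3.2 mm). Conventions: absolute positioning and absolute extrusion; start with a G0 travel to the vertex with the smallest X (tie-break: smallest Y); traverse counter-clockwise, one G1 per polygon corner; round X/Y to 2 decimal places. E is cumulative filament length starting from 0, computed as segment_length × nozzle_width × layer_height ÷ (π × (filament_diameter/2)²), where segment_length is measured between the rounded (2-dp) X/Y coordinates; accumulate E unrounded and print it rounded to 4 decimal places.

G0 X-6.50 Y0.00 Z3.20
G1 X-4.60 Y-4.60 E0.3973
G1 X0.00 Y-6.50 E0.7946
G1 X4.60 Y-4.60 E1.1918
G1 X6.50 Y0.00 E1.5891
G1 X4.60 Y4.60 E1.9864
G1 X0.00 Y6.50 E2.3837
G1 X-4.60 Y4.60 E2.7810
G1 X-6.50 Y0.00 E3.1783

At z = 3.2 mm: the r=6.5 cylinder gives a regular 8-gon of circumradius 6.5 (constant along its height). The outline is a single polygon with 8 vertices. Extrusion per mm of travel: 0.6 × 0.32 / (π × 0.875²) = 0.079824. Accumulating E over each segment gives final E = 3.1783.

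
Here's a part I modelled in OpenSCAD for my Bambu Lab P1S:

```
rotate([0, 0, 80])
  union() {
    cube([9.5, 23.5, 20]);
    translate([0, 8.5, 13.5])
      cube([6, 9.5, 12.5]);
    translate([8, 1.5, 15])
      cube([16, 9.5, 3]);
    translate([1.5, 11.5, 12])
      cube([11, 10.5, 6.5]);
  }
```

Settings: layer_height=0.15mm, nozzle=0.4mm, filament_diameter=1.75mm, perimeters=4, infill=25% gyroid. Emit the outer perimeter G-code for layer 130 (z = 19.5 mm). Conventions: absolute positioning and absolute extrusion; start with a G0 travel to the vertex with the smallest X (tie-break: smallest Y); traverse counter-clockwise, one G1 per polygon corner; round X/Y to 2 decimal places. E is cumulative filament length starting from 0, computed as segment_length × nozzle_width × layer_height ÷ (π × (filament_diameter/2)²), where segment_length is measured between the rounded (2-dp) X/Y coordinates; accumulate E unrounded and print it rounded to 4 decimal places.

At z = 19.5 mm: the 9.5×23.5 cube contributes its full rectangle; the cube at (0, 8.5) (footprint 6×9.5) is included at this height; the cube at (8, 1.5) is not intersected at this z (z outside [15, 18]); the cube at (1.5, 11.5) is not intersected at this z (z outside [12, 18.5]); Merging all regions: the 6×9.5 cube at (0, 8.5) lies entirely inside the 9.5×23.5 cube, so the union is just the 9.5×23.5 cube — 1 connected region; (whole slice rotated 80° about Z — lengths, areas and connectivity unchanged). The outline is a single polygon with 4 vertices. Extrusion per mm of travel: 0.4 × 0.15 / (π × 0.875²) = 0.024945. Accumulating E over each segment gives final E = 1.6464.

G0 X-23.14 Y4.08 Z19.50
G1 X0.00 Y0.00 E0.5861
G1 X1.65 Y9.36 E0.8232
G1 X-21.49 Y13.44 E1.4094
G1 X-23.14 Y4.08 E1.6464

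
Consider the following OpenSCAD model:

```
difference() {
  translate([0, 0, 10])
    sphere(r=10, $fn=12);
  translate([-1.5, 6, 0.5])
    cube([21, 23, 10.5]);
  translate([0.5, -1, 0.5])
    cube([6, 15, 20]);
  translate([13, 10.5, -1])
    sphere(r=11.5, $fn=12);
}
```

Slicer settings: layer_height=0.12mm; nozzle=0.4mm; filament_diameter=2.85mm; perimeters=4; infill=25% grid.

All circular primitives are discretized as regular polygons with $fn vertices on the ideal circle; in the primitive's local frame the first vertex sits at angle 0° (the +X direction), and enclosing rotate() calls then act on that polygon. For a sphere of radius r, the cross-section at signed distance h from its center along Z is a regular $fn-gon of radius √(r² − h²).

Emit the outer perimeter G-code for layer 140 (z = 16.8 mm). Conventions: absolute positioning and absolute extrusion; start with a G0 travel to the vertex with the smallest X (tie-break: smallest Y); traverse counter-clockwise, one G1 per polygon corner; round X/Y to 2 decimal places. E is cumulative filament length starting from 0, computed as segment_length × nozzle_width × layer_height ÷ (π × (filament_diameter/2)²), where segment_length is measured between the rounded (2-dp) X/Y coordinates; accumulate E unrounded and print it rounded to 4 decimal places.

G0 X-7.33 Y0.00 Z16.80
G1 X-6.35 Y-3.67 E0.0286
G1 X-3.67 Y-6.35 E0.0571
G1 X0.00 Y-7.33 E0.0857
G1 X3.67 Y-6.35 E0.1143
G1 X6.35 Y-3.67 E0.1428
G1 X7.33 Y0.00 E0.1714
G1 X6.50 Y3.11 E0.1956
G1 X6.50 Y-1.00 E0.2265
G1 X0.50 Y-1.00 E0.2717
G1 X0.50 Y7.20 E0.3333
G1 X0.00 Y7.33 E0.3372
G1 X-3.67 Y6.35 E0.3658
G1 X-6.35 Y3.67 E0.3943
G1 X-7.33 Y0.00 E0.4229

At z = 16.8 mm: the r=10 sphere slices to a regular 12-gon of circumradius 7.332 (√(r²−h²) with h=6.8 from center); the cube at (-1.5, 6) does not reach this height (z outside [0.5, 11]); the 6×15 cube at (0.5, -1) contributes its full rectangle; the sphere at (13, 10.5) is absent (|z−center|=17.800 > r=11.5); After the difference (first − rest): starting from the r=10 sphere, the 6×15 cube at (0.5, -1) partially overlaps it — only the 41.40 mm² overlap (of its 90.00 mm²) is removed, clipping the outline — 1 connected region. The outline is a single polygon with 14 vertices. Extrusion per mm of travel: 0.4 × 0.12 / (π × 1.425²) = 0.007524. Accumulating E over each segment gives final E = 0.4229.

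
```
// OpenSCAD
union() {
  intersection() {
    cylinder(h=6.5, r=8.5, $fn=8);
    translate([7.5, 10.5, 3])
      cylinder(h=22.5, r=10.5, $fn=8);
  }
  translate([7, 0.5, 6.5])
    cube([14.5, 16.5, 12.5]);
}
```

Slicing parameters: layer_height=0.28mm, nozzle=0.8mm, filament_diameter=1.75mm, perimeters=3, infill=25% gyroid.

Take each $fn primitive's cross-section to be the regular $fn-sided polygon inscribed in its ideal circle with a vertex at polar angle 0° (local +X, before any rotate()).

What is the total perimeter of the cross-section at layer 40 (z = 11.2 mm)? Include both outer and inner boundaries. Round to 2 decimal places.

At z = 11.2 mm: the cylinder does not reach this height (z outside [0, 6.5]); the cylinder at (7.5, 10.5): section is a regular 8-gon, circumradius r=10.5 (perimeter = 2·8·10.500·sin(180°/8) = 64.29 mm); Taking the intersection: at least one operand is absent at this height, so nothing remains; the 14.5×16.5 cube at (7, 0.5) contributes its full rectangle (perimeter 62.00 mm); Merging all regions: only the 14.5×16.5 cube at (7, 0.5) is present, so the union is just that shape — boundary = 62.00 mm. Overall, the cross-section is a single solid region. Total boundary length (outer) = 62.00 mm.

62.00 mm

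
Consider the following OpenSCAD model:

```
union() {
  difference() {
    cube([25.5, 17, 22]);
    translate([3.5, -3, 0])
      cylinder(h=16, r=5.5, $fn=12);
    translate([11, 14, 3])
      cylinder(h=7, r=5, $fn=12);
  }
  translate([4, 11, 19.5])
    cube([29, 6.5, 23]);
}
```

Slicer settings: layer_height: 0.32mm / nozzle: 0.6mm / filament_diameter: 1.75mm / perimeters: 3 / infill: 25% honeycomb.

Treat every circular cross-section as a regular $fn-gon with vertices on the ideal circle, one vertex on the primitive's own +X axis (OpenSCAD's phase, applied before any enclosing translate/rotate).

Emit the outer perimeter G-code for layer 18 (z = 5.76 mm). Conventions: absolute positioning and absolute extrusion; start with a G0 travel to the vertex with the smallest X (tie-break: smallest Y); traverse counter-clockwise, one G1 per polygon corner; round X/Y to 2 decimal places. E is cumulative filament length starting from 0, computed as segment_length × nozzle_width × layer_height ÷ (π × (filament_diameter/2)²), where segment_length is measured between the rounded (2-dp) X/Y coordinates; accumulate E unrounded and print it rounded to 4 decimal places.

At z = 5.76 mm: the 25.5×17 cube contributes its full rectangle; the cylinder at (3.5, -3): section is a regular 12-gon, circumradius r=5.5; the r=5 cylinder at (11, 14) contributes a regular 12-gon of circumradius 5; After the difference (first − rest): starting from the 25.5×17 cube, the r=5.5 cylinder at (3.5, -3) partially overlaps it — only the 14.32 mm² overlap (of its 90.75 mm²) is removed, clipping the outline; the r=5 cylinder at (11, 14) partially overlaps it — only the 64.91 mm² overlap (of its 75.00 mm²) is removed, clipping the outline — 1 connected region; the cube at (4, 11) does not reach this height (z outside [19.5, 42.5]); Merging all regions: only the result so far is present, so the union is just that shape — 1 connected region. The outline is a single polygon with 19 vertices. Extrusion per mm of travel: 0.6 × 0.32 / (π × 0.875²) = 0.079824. Accumulating E over each segment gives final E = 7.9573.

G0 X0.00 Y1.01 Z5.76
G1 X0.75 Y1.76 E0.0847
G1 X3.50 Y2.50 E0.3120
G1 X6.25 Y1.76 E0.5393
G1 X8.01 Y0.00 E0.7380
G1 X25.50 Y0.00 E2.1341
G1 X25.50 Y17.00 E3.4911
G1 X14.83 Y17.00 E4.3429
G1 X15.33 Y16.50 E4.3993
G1 X16.00 Y14.00 E4.6059
G1 X15.33 Y11.50 E4.8125
G1 X13.50 Y9.67 E5.0191
G1 X11.00 Y9.00 E5.2257
G1 X8.50 Y9.67 E5.4323
G1 X6.67 Y11.50 E5.6389
G1 X6.00 Y14.00 E5.8455
G1 X6.67 Y16.50 E6.0521
G1 X7.17 Y17.00 E6.1085
G1 X0.00 Y17.00 E6.6809
G1 X0.00 Y1.01 E7.9573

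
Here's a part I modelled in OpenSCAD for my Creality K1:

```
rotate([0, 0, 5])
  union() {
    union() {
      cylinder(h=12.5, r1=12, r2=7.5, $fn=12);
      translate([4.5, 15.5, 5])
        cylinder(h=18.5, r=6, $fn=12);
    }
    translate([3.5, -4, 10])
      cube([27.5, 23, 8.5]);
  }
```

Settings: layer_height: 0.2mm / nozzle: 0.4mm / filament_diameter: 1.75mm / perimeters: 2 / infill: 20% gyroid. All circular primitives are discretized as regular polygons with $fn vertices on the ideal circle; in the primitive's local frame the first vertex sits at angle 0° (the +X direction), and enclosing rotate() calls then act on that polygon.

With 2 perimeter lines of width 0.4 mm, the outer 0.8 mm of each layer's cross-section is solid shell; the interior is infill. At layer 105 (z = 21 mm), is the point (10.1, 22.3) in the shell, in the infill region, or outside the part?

outside

At z = 21 mm: the cone is absent (z outside [0, 12.5]); the r=6 cylinder at (4.5, 15.5) gives a regular 12-gon of circumradius 6 (constant along its height); Merging all regions: only the r=6 cylinder at (4.5, 15.5) is present, so the union is just that shape — 1 connected region; the cube at (3.5, -4) is absent (z outside [10, 18.5]); Merging all regions: only that combined region is present, so the union is just that shape — 1 connected region; (whole slice rotated 5° about Z — lengths, areas and connectivity unchanged). Overall, the cross-section is a single solid region. Undo the 5° rotation: the query point maps to (12.005, 21.335) in the un-rotated model frame. The nearest boundary edge runs (9.70, 18.50)→(7.50, 20.70); distance from the point to it = 3.64 mm. The point is not inside any of the regions above, so it lies outside the cross-section (3.64 mm from the nearest boundary).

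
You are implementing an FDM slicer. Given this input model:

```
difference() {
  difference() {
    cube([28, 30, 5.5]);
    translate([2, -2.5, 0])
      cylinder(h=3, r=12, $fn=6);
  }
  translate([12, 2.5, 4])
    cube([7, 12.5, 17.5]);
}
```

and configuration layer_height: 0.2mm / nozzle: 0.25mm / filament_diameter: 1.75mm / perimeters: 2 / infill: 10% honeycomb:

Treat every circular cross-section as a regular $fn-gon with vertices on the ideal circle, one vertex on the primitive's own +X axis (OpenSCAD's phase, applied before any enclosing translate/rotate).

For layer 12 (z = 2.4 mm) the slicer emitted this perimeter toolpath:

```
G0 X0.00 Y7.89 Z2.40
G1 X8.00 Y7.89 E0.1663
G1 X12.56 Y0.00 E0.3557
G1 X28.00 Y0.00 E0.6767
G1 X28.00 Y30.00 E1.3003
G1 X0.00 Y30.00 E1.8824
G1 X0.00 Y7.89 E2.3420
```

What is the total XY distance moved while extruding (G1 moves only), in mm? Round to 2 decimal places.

Sum the Euclidean lengths of each G1 segment: total = 112.66 mm.

112.66 mm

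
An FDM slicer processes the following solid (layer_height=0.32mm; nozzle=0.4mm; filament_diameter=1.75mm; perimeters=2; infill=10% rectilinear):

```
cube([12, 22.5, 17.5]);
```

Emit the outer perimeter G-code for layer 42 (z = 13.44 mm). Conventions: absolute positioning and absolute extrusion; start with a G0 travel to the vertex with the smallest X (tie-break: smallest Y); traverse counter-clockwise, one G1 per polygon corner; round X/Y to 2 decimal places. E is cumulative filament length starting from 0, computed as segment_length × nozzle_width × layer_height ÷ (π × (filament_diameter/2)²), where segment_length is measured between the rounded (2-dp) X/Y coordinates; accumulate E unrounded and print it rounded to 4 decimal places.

At z = 13.44 mm: the cube (footprint 12×22.5) is included at this height. The outline is a single polygon with 4 vertices. Extrusion per mm of travel: 0.4 × 0.32 / (π × 0.875²) = 0.053216. Accumulating E over each segment gives final E = 3.6719.

G0 X0.00 Y0.00 Z13.44
G1 X12.00 Y0.00 E0.6386
G1 X12.00 Y22.50 E1.8360
G1 X0.00 Y22.50 E2.4746
G1 X0.00 Y0.00 E3.6719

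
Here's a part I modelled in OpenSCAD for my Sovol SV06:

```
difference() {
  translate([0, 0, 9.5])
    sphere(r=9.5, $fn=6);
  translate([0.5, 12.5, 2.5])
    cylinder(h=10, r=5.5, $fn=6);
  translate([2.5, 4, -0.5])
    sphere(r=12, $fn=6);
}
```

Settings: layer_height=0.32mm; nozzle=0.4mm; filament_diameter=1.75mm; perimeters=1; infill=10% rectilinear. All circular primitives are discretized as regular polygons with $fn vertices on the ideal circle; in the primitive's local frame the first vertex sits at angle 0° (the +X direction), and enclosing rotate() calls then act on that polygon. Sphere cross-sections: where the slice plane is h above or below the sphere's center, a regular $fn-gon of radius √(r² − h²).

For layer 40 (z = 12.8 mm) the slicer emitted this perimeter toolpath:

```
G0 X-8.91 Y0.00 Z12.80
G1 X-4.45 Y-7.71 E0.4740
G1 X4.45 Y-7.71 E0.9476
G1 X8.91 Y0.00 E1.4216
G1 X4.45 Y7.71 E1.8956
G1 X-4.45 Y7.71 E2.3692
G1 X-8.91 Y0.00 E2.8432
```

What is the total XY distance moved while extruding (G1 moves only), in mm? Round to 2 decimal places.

53.43 mm

Sum the Euclidean lengths of each G1 segment: total = 53.43 mm.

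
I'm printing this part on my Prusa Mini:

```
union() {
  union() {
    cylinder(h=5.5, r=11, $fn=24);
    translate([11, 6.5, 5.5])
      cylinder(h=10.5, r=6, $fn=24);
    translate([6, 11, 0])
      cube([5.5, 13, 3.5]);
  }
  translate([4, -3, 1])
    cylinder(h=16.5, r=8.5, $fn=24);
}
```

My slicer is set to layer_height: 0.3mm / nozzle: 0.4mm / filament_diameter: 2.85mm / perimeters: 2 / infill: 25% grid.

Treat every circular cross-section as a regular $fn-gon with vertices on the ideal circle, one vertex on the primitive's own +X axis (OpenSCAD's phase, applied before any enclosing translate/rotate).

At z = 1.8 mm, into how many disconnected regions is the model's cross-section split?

At z = 1.8 mm: the r=11 cylinder contributes a regular 24-gon of circumradius 11; the cylinder at (11, 6.5) is absent (z outside [5.5, 16]); the 5.5×13 cube at (6, 11) contributes its full rectangle; Combining (union): the 2 present regions are separate (no shared area or edge), so areas and boundary lengths simply add and each stays a separate island — 2 connected regions; the cylinder at (4, -3): section is a regular 24-gon, circumradius r=8.5; Merging all regions: the regions partially overlap (shared area 191.58 mm²), so overlapping operands fuse into one piece — 2 connected regions. The result has 2 disconnected regions.

2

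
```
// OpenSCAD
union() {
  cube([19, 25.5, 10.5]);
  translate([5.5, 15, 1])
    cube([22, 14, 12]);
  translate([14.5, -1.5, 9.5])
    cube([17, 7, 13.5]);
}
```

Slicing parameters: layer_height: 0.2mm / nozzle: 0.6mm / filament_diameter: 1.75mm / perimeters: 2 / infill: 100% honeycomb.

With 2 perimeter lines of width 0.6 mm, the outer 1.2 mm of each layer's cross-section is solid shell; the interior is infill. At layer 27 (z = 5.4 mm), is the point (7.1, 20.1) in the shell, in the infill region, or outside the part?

infill

At z = 5.4 mm: the 19×25.5 cube contributes its full rectangle; the 22×14 cube at (5.5, 15) contributes its full rectangle; the cube at (14.5, -1.5) does not reach this height (z outside [9.5, 23]); Taking the union: the regions partially overlap (shared area 141.75 mm²), so overlapping operands fuse into one piece — 1 connected region. Overall, the cross-section is a single solid region. The nearest boundary edge runs (0.00, 25.50)→(5.50, 25.50); distance from the point to it = 5.63 mm. The point is inside the cross-section and 5.63 mm from the nearest boundary — more than the 1.2 mm shell width (2 × 0.6), so it's in the infill interior.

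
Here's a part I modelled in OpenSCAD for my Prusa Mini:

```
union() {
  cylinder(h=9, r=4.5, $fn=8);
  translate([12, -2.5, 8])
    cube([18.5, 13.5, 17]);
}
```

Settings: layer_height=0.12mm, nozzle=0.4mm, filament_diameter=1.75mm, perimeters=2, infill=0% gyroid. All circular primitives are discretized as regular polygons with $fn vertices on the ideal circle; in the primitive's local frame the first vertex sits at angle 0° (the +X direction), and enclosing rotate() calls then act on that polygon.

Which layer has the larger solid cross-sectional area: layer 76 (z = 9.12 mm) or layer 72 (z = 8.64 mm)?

Layer 76 (z = 9.12): the cylinder is absent (z outside [0, 9]); the cube at (12, -2.5) is present — its section is the full 18.5×13.5 rectangle (area 249.75 mm²); Merging all regions: only the 18.5×13.5 cube at (12, -2.5) is present, so the union is just that shape — area = 249.75 mm². So its area = 249.75 mm². Layer 72 (z = 8.64): the cylinder: section is a regular 8-gon, circumradius r=4.5 (area = (8/2)·4.500²·sin(360°/8) = 57.28 mm²); the cube at (12, -2.5) (footprint 18.5×13.5) is included at this height (area 249.75 mm²); Taking the union: the 2 present regions are separate (no shared area or edge), so areas and boundary lengths simply add and each stays a separate island — area = 307.03 mm². So its area = 307.03 mm². Layer 72 is larger (307.03 vs 249.75 mm²).

layer 72 (z = 8.64 mm)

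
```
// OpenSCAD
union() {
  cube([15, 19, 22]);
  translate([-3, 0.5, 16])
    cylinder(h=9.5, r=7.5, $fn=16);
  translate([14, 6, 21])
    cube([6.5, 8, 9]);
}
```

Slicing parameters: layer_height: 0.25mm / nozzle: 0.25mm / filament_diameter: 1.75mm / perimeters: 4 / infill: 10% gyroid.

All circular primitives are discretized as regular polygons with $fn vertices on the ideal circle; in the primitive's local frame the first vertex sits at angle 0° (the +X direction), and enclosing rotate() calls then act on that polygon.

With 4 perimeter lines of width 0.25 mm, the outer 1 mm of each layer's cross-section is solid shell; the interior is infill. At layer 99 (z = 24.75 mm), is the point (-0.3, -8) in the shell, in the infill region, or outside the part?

outside

At z = 24.75 mm: the cube does not reach this height (z outside [0, 22]); the r=7.5 cylinder at (-3, 0.5) gives a regular 16-gon of circumradius 7.5 (constant along its height); the 6.5×8 cube at (14, 6) contributes its full rectangle; Merging all regions: the 2 present regions are separate (no shared area or edge), so areas and boundary lengths simply add and each stays a separate island — 2 connected regions. Overall, the cross-section has 2 separate islands. The nearest boundary edge runs (-0.13, -6.43)→(-3.00, -7.00); distance from the point to it = 1.51 mm. The point is not inside any of the regions above, so it lies outside the cross-section (1.51 mm from the nearest boundary).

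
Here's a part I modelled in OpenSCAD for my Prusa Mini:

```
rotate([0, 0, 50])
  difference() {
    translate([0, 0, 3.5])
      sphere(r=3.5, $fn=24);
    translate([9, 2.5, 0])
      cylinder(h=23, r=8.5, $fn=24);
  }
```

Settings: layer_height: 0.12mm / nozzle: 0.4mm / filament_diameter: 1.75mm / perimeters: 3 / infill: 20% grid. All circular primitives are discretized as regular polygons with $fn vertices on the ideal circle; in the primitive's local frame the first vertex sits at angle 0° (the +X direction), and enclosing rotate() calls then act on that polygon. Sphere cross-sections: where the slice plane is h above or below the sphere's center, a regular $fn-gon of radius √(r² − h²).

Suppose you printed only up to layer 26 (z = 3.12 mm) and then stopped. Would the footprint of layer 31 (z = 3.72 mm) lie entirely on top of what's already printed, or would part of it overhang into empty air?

Compare the two slices. At z = 3.12: the r=3.5 sphere contributes a regular 24-gon of circumradius √(3.5²−0.38²) = 3.479 (area = (24/2)·3.479²·sin(360°/24) = 37.60 mm²); the r=8.5 cylinder at (9, 2.5) gives a regular 24-gon of circumradius 8.5 (constant along its height) (area = (24/2)·8.500²·sin(360°/24) = 224.40 mm²); After the difference (first − rest): starting from the r=3.5 sphere (37.60 mm²), the r=8.5 cylinder at (9, 2.5) partially overlaps it — only the 11.35 mm² overlap (of its 224.40 mm²) is removed, clipping the outline — area = 26.25 mm²; (rotated 50° about Z; rotation is an isometry so areas/perimeters/island counts are preserved). At z = 3.72: the r=3.5 sphere contributes a regular 24-gon of circumradius √(3.5²−0.22²) = 3.493 (area = (24/2)·3.493²·sin(360°/24) = 37.90 mm²); the cylinder at (9, 2.5): section is a regular 24-gon, circumradius r=8.5 (area = (24/2)·8.500²·sin(360°/24) = 224.40 mm²); After the difference (first − rest): starting from the r=3.5 sphere (37.90 mm²), the r=8.5 cylinder at (9, 2.5) partially overlaps it — only the 11.46 mm² overlap (of its 224.40 mm²) is removed, clipping the outline — area = 26.44 mm²; (whole slice rotated 50° about Z — lengths, areas and connectivity unchanged). Checking containment: the cross-section at z = 3.72 is a subset of the cross-section at z = 3.12.

entirely on top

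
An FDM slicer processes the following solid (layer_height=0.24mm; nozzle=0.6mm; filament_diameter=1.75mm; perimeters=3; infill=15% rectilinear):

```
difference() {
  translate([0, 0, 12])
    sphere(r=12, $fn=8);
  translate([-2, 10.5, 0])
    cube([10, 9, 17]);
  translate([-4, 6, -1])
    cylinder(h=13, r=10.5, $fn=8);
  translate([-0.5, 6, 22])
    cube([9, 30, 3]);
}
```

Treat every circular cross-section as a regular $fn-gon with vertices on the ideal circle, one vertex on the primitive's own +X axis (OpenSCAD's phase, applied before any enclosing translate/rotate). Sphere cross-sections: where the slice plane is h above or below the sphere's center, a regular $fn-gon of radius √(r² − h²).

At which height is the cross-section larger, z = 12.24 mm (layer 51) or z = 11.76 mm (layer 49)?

layer 51 (z = 12.24 mm)

Layer 51 (z = 12.24): the r=12 sphere contributes a regular 8-gon of circumradius √(12²−0.24²) = 11.998 (area = (8/2)·11.998²·sin(360°/8) = 407.13 mm²); the 10×9 cube at (-2, 10.5) contributes its full rectangle (area 90.00 mm²); the cylinder at (-4, 6) does not reach this height (z outside [-1, 12]); the cube at (-0.5, 6) is not intersected at this z (z outside [22, 25]); After the difference (first − rest): starting from the r=12 sphere (407.13 mm²), the 10×9 cube at (-2, 10.5) partially overlaps it — only the 4.87 mm² overlap (of its 90.00 mm²) is removed, clipping the outline — area = 402.26 mm². So its area = 402.26 mm². Layer 49 (z = 11.76): the r=12 sphere slices to a regular 8-gon of circumradius 11.998 (√(r²−h²) with h=0.24 from center) (area = (8/2)·11.998²·sin(360°/8) = 407.13 mm²); the 10×9 cube at (-2, 10.5) contributes its full rectangle (area 90.00 mm²); the r=10.5 cylinder at (-4, 6) contributes a regular 8-gon of circumradius 10.5 (area = (8/2)·10.500²·sin(360°/8) = 311.83 mm²); the cube at (-0.5, 6) does not reach this height (z outside [22, 25]); After the difference (first − rest): starting from the r=12 sphere (407.13 mm²), the 10×9 cube at (-2, 10.5) partially overlaps it — only the 4.87 mm² overlap (of its 90.00 mm²) is removed, clipping the outline; the r=10.5 cylinder at (-4, 6) partially overlaps it — only the 200.76 mm² overlap (of its 311.83 mm²) is removed, clipping the outline — area = 201.50 mm². So its area = 201.50 mm². Layer 51 is larger (402.26 vs 201.50 mm²).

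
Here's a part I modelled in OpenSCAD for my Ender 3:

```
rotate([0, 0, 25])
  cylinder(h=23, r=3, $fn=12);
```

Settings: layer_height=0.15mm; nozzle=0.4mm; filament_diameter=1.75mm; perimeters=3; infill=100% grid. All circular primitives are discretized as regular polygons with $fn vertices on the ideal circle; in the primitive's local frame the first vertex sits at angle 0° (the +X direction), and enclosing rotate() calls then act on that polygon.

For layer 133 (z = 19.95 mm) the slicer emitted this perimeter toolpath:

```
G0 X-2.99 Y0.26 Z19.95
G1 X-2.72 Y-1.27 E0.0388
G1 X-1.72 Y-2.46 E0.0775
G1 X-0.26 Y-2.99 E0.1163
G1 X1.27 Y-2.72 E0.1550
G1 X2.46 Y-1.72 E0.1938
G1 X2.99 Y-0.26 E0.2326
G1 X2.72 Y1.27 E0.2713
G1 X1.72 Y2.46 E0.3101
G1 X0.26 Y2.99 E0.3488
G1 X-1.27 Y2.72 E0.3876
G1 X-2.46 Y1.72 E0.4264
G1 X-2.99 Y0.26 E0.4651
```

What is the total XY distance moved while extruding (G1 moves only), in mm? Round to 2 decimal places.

Sum the Euclidean lengths of each G1 segment: total = 18.64 mm.

18.64 mm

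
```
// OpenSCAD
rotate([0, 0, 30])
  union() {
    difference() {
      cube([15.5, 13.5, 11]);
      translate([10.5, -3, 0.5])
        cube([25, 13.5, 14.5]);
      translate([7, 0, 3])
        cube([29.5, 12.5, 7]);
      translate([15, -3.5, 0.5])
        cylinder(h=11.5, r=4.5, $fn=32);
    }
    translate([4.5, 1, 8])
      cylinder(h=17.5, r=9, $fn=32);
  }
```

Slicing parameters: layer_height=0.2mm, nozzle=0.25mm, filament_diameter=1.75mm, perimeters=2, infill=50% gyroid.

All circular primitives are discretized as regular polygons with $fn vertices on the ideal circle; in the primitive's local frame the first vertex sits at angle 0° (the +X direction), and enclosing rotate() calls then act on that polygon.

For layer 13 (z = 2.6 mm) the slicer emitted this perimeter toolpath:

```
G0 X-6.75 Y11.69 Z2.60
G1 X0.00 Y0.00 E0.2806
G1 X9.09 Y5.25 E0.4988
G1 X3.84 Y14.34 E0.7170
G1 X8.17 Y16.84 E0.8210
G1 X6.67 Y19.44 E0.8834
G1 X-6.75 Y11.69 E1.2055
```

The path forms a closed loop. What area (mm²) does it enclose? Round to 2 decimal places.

156.70 mm²

Apply the shoelace formula to the sequence of (X, Y) vertices; enclosed area = 156.70 mm².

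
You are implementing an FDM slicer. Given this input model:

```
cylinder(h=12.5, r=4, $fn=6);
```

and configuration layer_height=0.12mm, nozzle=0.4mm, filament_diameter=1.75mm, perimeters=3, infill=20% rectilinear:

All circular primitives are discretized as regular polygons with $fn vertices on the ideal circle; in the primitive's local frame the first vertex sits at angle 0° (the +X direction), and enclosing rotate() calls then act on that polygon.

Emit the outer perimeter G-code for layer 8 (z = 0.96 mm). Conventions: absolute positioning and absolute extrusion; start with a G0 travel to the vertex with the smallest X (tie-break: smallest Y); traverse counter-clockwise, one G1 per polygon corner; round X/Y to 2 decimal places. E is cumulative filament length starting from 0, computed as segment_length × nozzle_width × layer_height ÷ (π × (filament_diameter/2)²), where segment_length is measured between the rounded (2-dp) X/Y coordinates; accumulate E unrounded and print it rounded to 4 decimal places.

At z = 0.96 mm: the cylinder: section is a regular 6-gon, circumradius r=4. The outline is a single polygon with 6 vertices. Extrusion per mm of travel: 0.4 × 0.12 / (π × 0.875²) = 0.019956. Accumulating E over each segment gives final E = 0.4787.

G0 X-4.00 Y0.00 Z0.96
G1 X-2.00 Y-3.46 E0.0798
G1 X2.00 Y-3.46 E0.1596
G1 X4.00 Y0.00 E0.2393
G1 X2.00 Y3.46 E0.3191
G1 X-2.00 Y3.46 E0.3989
G1 X-4.00 Y0.00 E0.4787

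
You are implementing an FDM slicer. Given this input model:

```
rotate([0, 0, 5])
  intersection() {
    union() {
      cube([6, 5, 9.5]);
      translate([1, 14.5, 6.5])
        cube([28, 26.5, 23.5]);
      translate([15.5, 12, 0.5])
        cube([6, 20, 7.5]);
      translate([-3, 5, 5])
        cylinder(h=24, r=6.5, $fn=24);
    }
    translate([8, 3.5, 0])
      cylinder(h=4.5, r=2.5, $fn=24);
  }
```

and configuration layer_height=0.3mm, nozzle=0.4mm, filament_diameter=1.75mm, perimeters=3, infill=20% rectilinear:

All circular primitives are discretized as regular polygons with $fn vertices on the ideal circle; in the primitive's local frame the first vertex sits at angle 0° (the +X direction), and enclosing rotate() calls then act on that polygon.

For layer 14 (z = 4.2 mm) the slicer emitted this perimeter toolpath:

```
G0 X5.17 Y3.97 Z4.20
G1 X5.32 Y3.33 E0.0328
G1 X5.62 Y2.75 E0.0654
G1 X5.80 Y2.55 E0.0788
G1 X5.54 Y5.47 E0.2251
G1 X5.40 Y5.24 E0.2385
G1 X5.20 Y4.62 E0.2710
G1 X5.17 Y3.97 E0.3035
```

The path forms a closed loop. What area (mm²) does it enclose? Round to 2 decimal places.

Apply the shoelace formula to the sequence of (X, Y) vertices; enclosed area = 0.97 mm².

0.97 mm²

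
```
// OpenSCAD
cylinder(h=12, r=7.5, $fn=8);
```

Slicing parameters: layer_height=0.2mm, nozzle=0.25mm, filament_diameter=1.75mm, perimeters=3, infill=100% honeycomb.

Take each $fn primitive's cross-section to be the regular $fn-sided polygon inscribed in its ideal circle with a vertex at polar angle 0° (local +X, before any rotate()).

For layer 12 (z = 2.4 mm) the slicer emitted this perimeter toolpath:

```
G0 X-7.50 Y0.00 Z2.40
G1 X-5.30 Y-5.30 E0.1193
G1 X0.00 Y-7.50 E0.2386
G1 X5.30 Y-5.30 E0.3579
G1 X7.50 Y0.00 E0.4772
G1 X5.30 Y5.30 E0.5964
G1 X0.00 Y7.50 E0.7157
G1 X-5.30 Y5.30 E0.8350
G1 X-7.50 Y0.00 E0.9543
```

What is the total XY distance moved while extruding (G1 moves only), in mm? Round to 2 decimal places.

Sum the Euclidean lengths of each G1 segment: total = 45.91 mm.

45.91 mm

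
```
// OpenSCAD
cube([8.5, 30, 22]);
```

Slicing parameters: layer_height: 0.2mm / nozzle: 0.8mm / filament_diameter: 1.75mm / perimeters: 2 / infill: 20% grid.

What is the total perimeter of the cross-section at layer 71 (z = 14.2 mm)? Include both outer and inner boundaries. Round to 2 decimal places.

At z = 14.2 mm: the cube is present — its section is the full 8.5×30 rectangle (perimeter 77.00 mm). Overall, the cross-section is a single solid region. Total boundary length (outer) = 77.00 mm.

77.00 mm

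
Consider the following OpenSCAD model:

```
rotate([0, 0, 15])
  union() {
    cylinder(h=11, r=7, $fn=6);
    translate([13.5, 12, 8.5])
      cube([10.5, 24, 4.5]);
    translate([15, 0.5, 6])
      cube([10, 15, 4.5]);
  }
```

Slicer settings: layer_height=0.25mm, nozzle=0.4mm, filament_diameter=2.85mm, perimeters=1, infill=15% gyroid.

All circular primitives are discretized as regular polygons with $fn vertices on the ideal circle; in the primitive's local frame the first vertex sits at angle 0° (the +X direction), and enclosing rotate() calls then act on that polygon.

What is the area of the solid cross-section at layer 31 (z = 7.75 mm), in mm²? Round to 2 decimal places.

At z = 7.75 mm: the r=7 cylinder contributes a regular 6-gon of circumradius 7 (area = (6/2)·7.000²·sin(360°/6) = 127.31 mm²); the cube at (13.5, 12) is not intersected at this z (z outside [8.5, 13]); the cube at (15, 0.5) (footprint 10×15) is included at this height (area 150.00 mm²); Taking the union: the 2 present regions are separate (no shared area or edge), so areas and boundary lengths simply add and each stays a separate island — area = 277.31 mm²; (whole slice rotated 15° about Z — lengths, areas and connectivity unchanged). Overall, the cross-section has 2 separate islands. Net area = 277.31 mm².

277.31 mm²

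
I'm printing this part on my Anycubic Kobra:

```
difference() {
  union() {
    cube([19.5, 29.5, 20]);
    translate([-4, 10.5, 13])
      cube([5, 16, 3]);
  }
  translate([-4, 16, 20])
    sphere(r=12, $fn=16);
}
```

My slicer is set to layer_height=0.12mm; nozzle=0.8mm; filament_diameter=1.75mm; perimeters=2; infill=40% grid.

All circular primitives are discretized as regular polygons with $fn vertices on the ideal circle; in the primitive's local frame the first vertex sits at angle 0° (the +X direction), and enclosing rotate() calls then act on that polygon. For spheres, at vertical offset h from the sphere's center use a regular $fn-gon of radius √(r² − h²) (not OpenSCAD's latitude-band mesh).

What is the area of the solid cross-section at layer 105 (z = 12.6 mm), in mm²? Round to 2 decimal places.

510.97 mm²

At z = 12.6 mm: the cube is present — its section is the full 19.5×29.5 rectangle (area 575.25 mm²); the cube at (-4, 10.5) does not reach this height (z outside [13, 16]); Merging all regions: only the 19.5×29.5 cube is present, so the union is just that shape — area = 575.25 mm²; the r=12 sphere at (-4, 16) contributes a regular 16-gon of circumradius √(12²−7.4²) = 9.447 (area = (16/2)·9.447²·sin(360°/16) = 273.21 mm²); Taking the first minus the rest: starting from that combined region (575.25 mm²), the r=12 sphere at (-4, 16) partially overlaps it — only the 64.28 mm² overlap (of its 273.21 mm²) is removed, clipping the outline — area = 510.97 mm². Overall, the cross-section is a single solid region. Net area = 510.97 mm².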